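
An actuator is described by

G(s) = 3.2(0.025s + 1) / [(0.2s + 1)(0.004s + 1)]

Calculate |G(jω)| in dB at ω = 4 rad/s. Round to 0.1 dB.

8.0 dB

At ω = 4 rad/s:
zero (1 + j4·0.025) = 1 + j0.1 → |·| ≈ 1.005, ∠ ≈ 5.71°
pole (1 + j4·0.2) = 1 + j0.8 → |·| ≈ 1.2806, ∠ ≈ 38.66°
pole (1 + j4·0.004) = 1 + j0.016 → |·| ≈ 1.0001, ∠ ≈ 0.92°
|G| = 3.2 · 1.005 / (1.2806 · 1.0001) ≈ 2.5111
Gain = 20 log₁₀(2.5111) ≈ 8.00 dB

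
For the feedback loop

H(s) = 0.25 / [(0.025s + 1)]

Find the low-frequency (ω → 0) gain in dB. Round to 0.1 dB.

-12.0 dB

H(0) = 0.25 · 1 / 1 = 0.25
20 log₁₀(0.25) ≈ -12.04 dB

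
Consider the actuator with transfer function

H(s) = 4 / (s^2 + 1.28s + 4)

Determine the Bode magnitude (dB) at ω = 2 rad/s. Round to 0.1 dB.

At s = jω = j2:
quadratic: (j2)² + 1.28·j2 + 4 = 0 + j2.56 → |·| ≈ 2.56, ∠ ≈ 90.00°
|H| = 4 / 2.56 ≈ 1.5625
Gain = 20 log₁₀(1.5625) ≈ 3.88 dB

3.9 dB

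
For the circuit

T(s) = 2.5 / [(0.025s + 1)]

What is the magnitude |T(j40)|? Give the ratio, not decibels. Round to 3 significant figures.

1.77

At ω = 40 rad/s:
pole (1 + j40·0.025) = 1 + j1 → |·| ≈ 1.4142, ∠ ≈ 45.00°
|T| = 2.5 · 1 / (1.4142) ≈ 1.7678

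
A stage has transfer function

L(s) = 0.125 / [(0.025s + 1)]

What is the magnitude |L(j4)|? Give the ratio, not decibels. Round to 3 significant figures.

At ω = 4 rad/s:
pole (1 + j4·0.025) = 1 + j0.1 → |·| ≈ 1.005, ∠ ≈ 5.71°
|L| = 0.125 · 1 / (1.005) ≈ 0.12438

0.124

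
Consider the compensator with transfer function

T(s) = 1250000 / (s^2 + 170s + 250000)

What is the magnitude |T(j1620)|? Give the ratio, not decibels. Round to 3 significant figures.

0.523

At s = jω = j1620:
quadratic: (j1620)² + 170·j1620 + 250000 = -2374400 + j275400 → |·| ≈ 2.3903e+06, ∠ ≈ 173.38°
|T| = 1250000 / 2.3903e+06 ≈ 0.52295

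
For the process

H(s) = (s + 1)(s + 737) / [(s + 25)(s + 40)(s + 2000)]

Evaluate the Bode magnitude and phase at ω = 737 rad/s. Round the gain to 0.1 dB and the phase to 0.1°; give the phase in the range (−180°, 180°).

-63.6 dB, -60.3°

At s = jω = j737:
zero (s+1): 1 + j737 → |·| = √(1²+737²) = √543170 ≈ 737, ∠ = arctan(737/1) ≈ 89.92°
zero (s+737): 737 + j737 → |·| = √(737²+737²) = √1086338 ≈ 1042.3, ∠ = arctan(737/737) ≈ 45.00°
pole (s+25): 25 + j737 → |·| = √(25²+737²) = √543794 ≈ 737.42, ∠ = arctan(737/25) ≈ 88.06°
pole (s+40): 40 + j737 → |·| = √(40²+737²) = √544769 ≈ 738.08, ∠ = arctan(737/40) ≈ 86.89°
pole (s+2000): 2000 + j737 → |·| = √(2000²+737²) = √4543169 ≈ 2131.5, ∠ = arctan(737/2000) ≈ 20.23°
|H| = 1 · 7.6818e+05 / 1.1601e+09 ≈ 0.00066217
Gain = 20 log₁₀(0.00066217) ≈ -63.58 dB
∠H = 134.92° − 195.18° = -60.26°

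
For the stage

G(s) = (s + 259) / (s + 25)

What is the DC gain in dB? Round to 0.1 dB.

20.3 dB

G(0) = 259 / 25 = 10.36
20 log₁₀(10.36) ≈ 20.31 dB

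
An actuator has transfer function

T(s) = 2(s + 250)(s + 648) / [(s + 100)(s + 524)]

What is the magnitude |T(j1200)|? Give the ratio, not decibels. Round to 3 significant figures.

At s = jω = j1200:
zero (s+250): 250 + j1200 → |·| = √(250²+1200²) = √1502500 ≈ 1225.8, ∠ = arctan(1200/250) ≈ 78.23°
zero (s+648): 648 + j1200 → |·| = √(648²+1200²) = √1859904 ≈ 1363.8, ∠ = arctan(1200/648) ≈ 61.63°
pole (s+100): 100 + j1200 → |·| = √(100²+1200²) = √1450000 ≈ 1204.2, ∠ = arctan(1200/100) ≈ 85.24°
pole (s+524): 524 + j1200 → |·| = √(524²+1200²) = √1714576 ≈ 1309.4, ∠ = arctan(1200/524) ≈ 66.41°
|T| = 2 · 1.6717e+06 / 1.5768e+06 ≈ 2.1204

2.12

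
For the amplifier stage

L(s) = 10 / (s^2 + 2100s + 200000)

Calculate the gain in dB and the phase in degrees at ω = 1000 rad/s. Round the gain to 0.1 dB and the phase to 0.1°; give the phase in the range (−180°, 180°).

-107.0 dB, -110.9°

Substitute s = j1000:
Numerator: 10 = 10 + j0
Denominator: (j1000)^2 + 2100(j1000) + 200000 = -800000 + j2100000
|N| = √(10² + 0²) ≈ 10, ∠N ≈ 0.00°
|D| = √(800000² + 2100000²) ≈ 2.2472e+06, ∠D ≈ 110.85°
|L| = 10 / 2.2472e+06 ≈ 4.45e-06
Gain = 20 log₁₀(4.45e-06) ≈ -107.03 dB
∠L = 0.00° − 110.85° = -110.85°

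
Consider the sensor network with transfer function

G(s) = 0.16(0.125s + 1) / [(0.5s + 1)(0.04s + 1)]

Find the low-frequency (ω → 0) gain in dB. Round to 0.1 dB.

G(0) = 0.16 · 1 / 1 = 0.16
20 log₁₀(0.16) ≈ -15.92 dB

-15.9 dB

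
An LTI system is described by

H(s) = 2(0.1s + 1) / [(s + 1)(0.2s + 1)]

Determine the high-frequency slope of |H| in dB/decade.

Each pole contributes −20 dB/decade at high frequency; each zero contributes +20 dB/decade.
Net: 1 zero(s) − 2 pole(s) → -20 dB/decade.

-20 dB/decade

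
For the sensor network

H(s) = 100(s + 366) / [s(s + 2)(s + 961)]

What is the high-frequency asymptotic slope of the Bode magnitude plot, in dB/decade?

-40 dB/decade

Each pole contributes −20 dB/decade at high frequency; each zero contributes +20 dB/decade.
Net: 1 zero(s) − 3 pole(s) → -40 dB/decade.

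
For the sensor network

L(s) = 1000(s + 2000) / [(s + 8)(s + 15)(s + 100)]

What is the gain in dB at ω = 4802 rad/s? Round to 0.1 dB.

-86.6 dB

At s = jω = j4802:
zero (s+2000): 2000 + j4802 → |·| = √(2000²+4802²) = √27059204 ≈ 5201.8, ∠ = arctan(4802/2000) ≈ 67.39°
pole (s+8): 8 + j4802 → |·| = √(8²+4802²) = √23059268 ≈ 4802, ∠ = arctan(4802/8) ≈ 89.90°
pole (s+15): 15 + j4802 → |·| = √(15²+4802²) = √23059429 ≈ 4802, ∠ = arctan(4802/15) ≈ 89.82°
pole (s+100): 100 + j4802 → |·| = √(100²+4802²) = √23069204 ≈ 4803, ∠ = arctan(4802/100) ≈ 88.81°
|L| = 1000 · 5201.8 / 1.1075e+11 ≈ 4.6969e-05
Gain = 20 log₁₀(4.6969e-05) ≈ -86.56 dB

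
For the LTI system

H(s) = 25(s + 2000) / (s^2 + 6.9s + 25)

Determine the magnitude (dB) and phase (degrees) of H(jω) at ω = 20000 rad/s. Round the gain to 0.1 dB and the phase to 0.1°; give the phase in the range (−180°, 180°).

At s = jω = j20000:
zero (s+2000): 2000 + j20000 → |·| = √(2000²+20000²) = √404000000 ≈ 20100, ∠ = arctan(20000/2000) ≈ 84.29°
quadratic: (j20000)² + 6.9·j20000 + 25 = -399999975 + j138000 → |·| ≈ 4e+08, ∠ ≈ 179.98°
|H| = 25 · 20100 / 4e+08 ≈ 0.0012562
Gain = 20 log₁₀(0.0012562) ≈ -58.02 dB
∠H = 84.29° − 179.98° = -95.69°

-58.0 dB, -95.7°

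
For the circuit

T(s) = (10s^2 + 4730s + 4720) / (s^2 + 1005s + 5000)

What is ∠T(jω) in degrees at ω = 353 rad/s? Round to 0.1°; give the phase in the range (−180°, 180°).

18.0°

Substitute s = j353:
Numerator: 10(j353)^2 + 4730(j353) + 4720 = -1241370 + j1669690
Denominator: (j353)^2 + 1005(j353) + 5000 = -119609 + j354765
|N| = √(1241370² + 1669690²) ≈ 2.0806e+06, ∠N ≈ 126.63°
|D| = √(119609² + 354765²) ≈ 3.7439e+05, ∠D ≈ 108.63°
∠T = 126.63° − 108.63° = 18.00°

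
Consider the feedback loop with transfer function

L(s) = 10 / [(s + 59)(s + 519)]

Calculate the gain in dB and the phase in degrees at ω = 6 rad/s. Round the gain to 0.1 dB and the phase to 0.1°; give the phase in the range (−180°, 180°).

At s = jω = j6:
pole (s+59): 59 + j6 → |·| = √(59²+6²) = √3517 ≈ 59.304, ∠ = arctan(6/59) ≈ 5.81°
pole (s+519): 519 + j6 → |·| = √(519²+6²) = √269397 ≈ 519.03, ∠ = arctan(6/519) ≈ 0.66°
|L| = 10 / 30781 ≈ 0.00032488
Gain = 20 log₁₀(0.00032488) ≈ -69.77 dB
∠L = 0.00° − 6.47° = -6.47°

-69.8 dB, -6.5°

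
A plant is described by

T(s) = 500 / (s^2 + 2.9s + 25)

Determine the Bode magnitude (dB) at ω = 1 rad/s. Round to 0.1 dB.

At s = jω = j1:
quadratic: (j1)² + 2.9·j1 + 25 = 24 + j2.9 → |·| ≈ 24.175, ∠ ≈ 6.89°
|T| = 500 / 24.175 ≈ 20.683
Gain = 20 log₁₀(20.683) ≈ 26.31 dB

26.3 dB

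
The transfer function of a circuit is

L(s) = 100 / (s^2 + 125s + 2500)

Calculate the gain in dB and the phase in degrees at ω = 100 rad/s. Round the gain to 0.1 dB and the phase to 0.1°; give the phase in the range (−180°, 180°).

Substitute s = j100:
Numerator: 100 = 100 + j0
Denominator: (j100)^2 + 125(j100) + 2500 = -7500 + j12500
|N| = √(100² + 0²) ≈ 100, ∠N ≈ 0.00°
|D| = √(7500² + 12500²) ≈ 14577, ∠D ≈ 120.96°
|L| = 100 / 14577 ≈ 0.0068601
Gain = 20 log₁₀(0.0068601) ≈ -43.27 dB
∠L = 0.00° − 120.96° = -120.96°

-43.3 dB, -121.0°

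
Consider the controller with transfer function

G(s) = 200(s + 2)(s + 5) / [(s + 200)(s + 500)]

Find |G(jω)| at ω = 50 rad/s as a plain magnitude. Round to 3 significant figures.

At s = jω = j50:
zero (s+2): 2 + j50 → |·| = √(2²+50²) = √2504 ≈ 50.04, ∠ = arctan(50/2) ≈ 87.71°
zero (s+5): 5 + j50 → |·| = √(5²+50²) = √2525 ≈ 50.249, ∠ = arctan(50/5) ≈ 84.29°
pole (s+200): 200 + j50 → |·| = √(200²+50²) = √42500 ≈ 206.16, ∠ = arctan(50/200) ≈ 14.04°
pole (s+500): 500 + j50 → |·| = √(500²+50²) = √252500 ≈ 502.49, ∠ = arctan(50/500) ≈ 5.71°
|G| = 200 · 2514.5 / 1.0359e+05 ≈ 4.8547

4.85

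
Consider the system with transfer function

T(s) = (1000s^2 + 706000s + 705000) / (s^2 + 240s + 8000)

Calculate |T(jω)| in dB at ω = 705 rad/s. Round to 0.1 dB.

62.7 dB

Substitute s = j705:
Numerator: 1000(j705)^2 + 706000(j705) + 705000 = -496320000 + j497730000
Denominator: (j705)^2 + 240(j705) + 8000 = -489025 + j169200
|N| = √(496320000² + 497730000²) ≈ 7.029e+08, ∠N ≈ 134.92°
|D| = √(489025² + 169200²) ≈ 5.1747e+05, ∠D ≈ 160.91°
|T| = 7.029e+08 / 5.1747e+05 ≈ 1358.3
Gain = 20 log₁₀(1358.3) ≈ 62.66 dB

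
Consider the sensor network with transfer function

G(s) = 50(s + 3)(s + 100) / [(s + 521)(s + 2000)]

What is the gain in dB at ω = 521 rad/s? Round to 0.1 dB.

19.2 dB

At s = jω = j521:
zero (s+3): 3 + j521 → |·| = √(3²+521²) = √271450 ≈ 521.01, ∠ = arctan(521/3) ≈ 89.67°
zero (s+100): 100 + j521 → |·| = √(100²+521²) = √281441 ≈ 530.51, ∠ = arctan(521/100) ≈ 79.13°
pole (s+521): 521 + j521 → |·| = √(521²+521²) = √542882 ≈ 736.81, ∠ = arctan(521/521) ≈ 45.00°
pole (s+2000): 2000 + j521 → |·| = √(2000²+521²) = √4271441 ≈ 2066.7, ∠ = arctan(521/2000) ≈ 14.60°
|G| = 50 · 2.764e+05 / 1.5228e+06 ≈ 9.0754
Gain = 20 log₁₀(9.0754) ≈ 19.16 dB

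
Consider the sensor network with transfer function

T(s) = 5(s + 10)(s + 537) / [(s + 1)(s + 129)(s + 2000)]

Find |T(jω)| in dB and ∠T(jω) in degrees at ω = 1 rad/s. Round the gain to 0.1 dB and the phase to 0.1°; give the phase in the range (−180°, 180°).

At s = jω = j1:
zero (s+10): 10 + j1 → |·| = √(10²+1²) = √101 ≈ 10.05, ∠ = arctan(1/10) ≈ 5.71°
zero (s+537): 537 + j1 → |·| = √(537²+1²) = √288370 ≈ 537, ∠ = arctan(1/537) ≈ 0.11°
pole (s+1): 1 + j1 → |·| = √(1²+1²) = √2 ≈ 1.4142, ∠ = arctan(1/1) ≈ 45.00°
pole (s+129): 129 + j1 → |·| = √(129²+1²) = √16642 ≈ 129, ∠ = arctan(1/129) ≈ 0.44°
pole (s+2000): 2000 + j1 → |·| = √(2000²+1²) = √4000001 ≈ 2000, ∠ = arctan(1/2000) ≈ 0.03°
|T| = 5 · 5396.9 / 3.6486e+05 ≈ 0.073959
Gain = 20 log₁₀(0.073959) ≈ -22.62 dB
∠T = 5.82° − 45.47° = -39.65°

-22.6 dB, -39.7°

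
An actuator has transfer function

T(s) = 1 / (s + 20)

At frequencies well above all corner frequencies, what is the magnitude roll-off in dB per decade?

-20 dB/decade

Each pole contributes −20 dB/decade at high frequency; each zero contributes +20 dB/decade.
Net: 0 zero(s) − 1 pole(s) → -20 dB/decade.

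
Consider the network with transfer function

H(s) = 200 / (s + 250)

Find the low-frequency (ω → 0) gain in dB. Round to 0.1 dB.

-1.9 dB

H(0) = 200 / 250 = 0.8
20 log₁₀(0.8) ≈ -1.94 dB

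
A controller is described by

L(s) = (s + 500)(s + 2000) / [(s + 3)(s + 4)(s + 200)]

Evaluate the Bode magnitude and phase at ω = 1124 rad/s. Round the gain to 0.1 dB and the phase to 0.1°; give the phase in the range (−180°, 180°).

At s = jω = j1124:
zero (s+500): 500 + j1124 → |·| = √(500²+1124²) = √1513376 ≈ 1230.2, ∠ = arctan(1124/500) ≈ 66.02°
zero (s+2000): 2000 + j1124 → |·| = √(2000²+1124²) = √5263376 ≈ 2294.2, ∠ = arctan(1124/2000) ≈ 29.34°
pole (s+3): 3 + j1124 → |·| = √(3²+1124²) = √1263385 ≈ 1124, ∠ = arctan(1124/3) ≈ 89.85°
pole (s+4): 4 + j1124 → |·| = √(4²+1124²) = √1263392 ≈ 1124, ∠ = arctan(1124/4) ≈ 89.80°
pole (s+200): 200 + j1124 → |·| = √(200²+1124²) = √1303376 ≈ 1141.7, ∠ = arctan(1124/200) ≈ 79.91°
|L| = 1 · 2.8223e+06 / 1.4424e+09 ≈ 0.0019567
Gain = 20 log₁₀(0.0019567) ≈ -54.17 dB
∠L = 95.36° − 259.56° = -164.20°

-54.2 dB, -164.2°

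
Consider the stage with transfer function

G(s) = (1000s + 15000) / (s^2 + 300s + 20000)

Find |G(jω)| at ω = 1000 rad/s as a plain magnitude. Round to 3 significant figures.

Substitute s = j1000:
Numerator: 1000(j1000) + 15000 = 15000 + j1000000
Denominator: (j1000)^2 + 300(j1000) + 20000 = -980000 + j300000
|N| = √(15000² + 1000000²) ≈ 1.0001e+06, ∠N ≈ 89.14°
|D| = √(980000² + 300000²) ≈ 1.0249e+06, ∠D ≈ 162.98°
|G| = 1.0001e+06 / 1.0249e+06 ≈ 0.9758

0.976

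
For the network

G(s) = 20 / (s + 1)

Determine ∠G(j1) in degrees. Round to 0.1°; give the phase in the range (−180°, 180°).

-45.0°

Substitute s = j1:
Numerator: 20 = 20 + j0
Denominator: (j1) + 1 = 1 + j1
|N| = √(20² + 0²) ≈ 20, ∠N ≈ 0.00°
|D| = √(1² + 1²) ≈ 1.4142, ∠D ≈ 45.00°
∠G = 0.00° − 45.00° = -45.00°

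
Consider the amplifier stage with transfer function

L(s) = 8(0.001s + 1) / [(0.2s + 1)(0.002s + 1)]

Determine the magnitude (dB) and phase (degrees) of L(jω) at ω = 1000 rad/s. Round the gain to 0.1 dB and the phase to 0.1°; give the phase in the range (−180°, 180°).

At ω = 1000 rad/s:
zero (1 + j1000·0.001) = 1 + j1 → |·| ≈ 1.4142, ∠ ≈ 45.00°
pole (1 + j1000·0.2) = 1 + j200 → |·| ≈ 200, ∠ ≈ 89.71°
pole (1 + j1000·0.002) = 1 + j2 → |·| ≈ 2.2361, ∠ ≈ 63.43°
|L| = 8 · 1.4142 / (200 · 2.2361) ≈ 0.025298
Gain = 20 log₁₀(0.025298) ≈ -31.94 dB
∠L = (45.00°) − (89.71° + 63.43°) = -108.14°

-31.9 dB, -108.1°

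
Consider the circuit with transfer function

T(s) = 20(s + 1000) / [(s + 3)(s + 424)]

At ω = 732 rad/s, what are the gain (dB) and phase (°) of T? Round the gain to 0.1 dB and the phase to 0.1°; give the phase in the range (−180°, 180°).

-28.0 dB, -113.5°

At s = jω = j732:
zero (s+1000): 1000 + j732 → |·| = √(1000²+732²) = √1535824 ≈ 1239.3, ∠ = arctan(732/1000) ≈ 36.20°
pole (s+3): 3 + j732 → |·| = √(3²+732²) = √535833 ≈ 732.01, ∠ = arctan(732/3) ≈ 89.77°
pole (s+424): 424 + j732 → |·| = √(424²+732²) = √715600 ≈ 845.93, ∠ = arctan(732/424) ≈ 59.92°
|T| = 20 · 1239.3 / 6.1923e+05 ≈ 0.040027
Gain = 20 log₁₀(0.040027) ≈ -27.95 dB
∠T = 36.20° − 149.69° = -113.49°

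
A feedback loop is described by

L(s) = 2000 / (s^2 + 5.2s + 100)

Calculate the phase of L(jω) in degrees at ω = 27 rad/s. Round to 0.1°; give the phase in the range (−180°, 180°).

At s = jω = j27:
quadratic: (j27)² + 5.2·j27 + 100 = -629 + j140.4 → |·| ≈ 644.48, ∠ ≈ 167.42°
∠L = 0.00° − 167.42° = -167.42°

-167.4°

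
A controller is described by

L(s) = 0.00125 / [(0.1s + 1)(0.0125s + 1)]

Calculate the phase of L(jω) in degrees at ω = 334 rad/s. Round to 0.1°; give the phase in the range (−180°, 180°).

-164.8°

At ω = 334 rad/s:
pole (1 + j334·0.1) = 1 + j33.4 → |·| ≈ 33.415, ∠ ≈ 88.29°
pole (1 + j334·0.0125) = 1 + j4.175 → |·| ≈ 4.2931, ∠ ≈ 76.53°
∠L = (0°) − (88.29° + 76.53°) = -164.82°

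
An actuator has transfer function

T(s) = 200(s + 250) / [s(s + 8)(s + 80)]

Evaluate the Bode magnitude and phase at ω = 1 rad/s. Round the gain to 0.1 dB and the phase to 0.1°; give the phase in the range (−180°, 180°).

37.8 dB, -97.6°

At s = jω = j1:
zero (s+250): 250 + j1 → |·| = √(250²+1²) = √62501 ≈ 250, ∠ = arctan(1/250) ≈ 0.23°
pole (s+8): 8 + j1 → |·| = √(8²+1²) = √65 ≈ 8.0623, ∠ = arctan(1/8) ≈ 7.13°
pole (s+80): 80 + j1 → |·| = √(80²+1²) = √6401 ≈ 80.006, ∠ = arctan(1/80) ≈ 0.72°
pole at origin: |s| = 1, ∠ = 90.00° (in denominator)
|T| = 200 · 250 / 645.03 ≈ 77.516
Gain = 20 log₁₀(77.516) ≈ 37.79 dB
∠T = 0.23° − 97.85° = -97.62°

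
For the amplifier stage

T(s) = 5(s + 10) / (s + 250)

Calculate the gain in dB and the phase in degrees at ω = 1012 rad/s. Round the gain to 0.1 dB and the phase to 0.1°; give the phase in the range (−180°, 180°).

13.7 dB, 13.3°

At s = jω = j1012:
zero (s+10): 10 + j1012 → |·| = √(10²+1012²) = √1024244 ≈ 1012, ∠ = arctan(1012/10) ≈ 89.43°
pole (s+250): 250 + j1012 → |·| = √(250²+1012²) = √1086644 ≈ 1042.4, ∠ = arctan(1012/250) ≈ 76.12°
|T| = 5 · 1012 / 1042.4 ≈ 4.8542
Gain = 20 log₁₀(4.8542) ≈ 13.72 dB
∠T = 89.43° − 76.12° = 13.31°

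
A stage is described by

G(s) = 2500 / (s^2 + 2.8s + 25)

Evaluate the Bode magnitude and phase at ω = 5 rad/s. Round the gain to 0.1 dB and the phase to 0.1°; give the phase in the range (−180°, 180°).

At s = jω = j5:
quadratic: (j5)² + 2.8·j5 + 25 = 0 + j14 → |·| ≈ 14, ∠ ≈ 90.00°
|G| = 2500 / 14 ≈ 178.57
Gain = 20 log₁₀(178.57) ≈ 45.04 dB
∠G = 0.00° − 90.00° = -90.00°

45.0 dB, -90.0°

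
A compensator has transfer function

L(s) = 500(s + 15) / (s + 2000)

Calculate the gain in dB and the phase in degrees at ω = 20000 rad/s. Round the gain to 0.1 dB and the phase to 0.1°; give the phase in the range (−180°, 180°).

At s = jω = j20000:
zero (s+15): 15 + j20000 → |·| = √(15²+20000²) = √400000225 ≈ 20000, ∠ = arctan(20000/15) ≈ 89.96°
pole (s+2000): 2000 + j20000 → |·| = √(2000²+20000²) = √404000000 ≈ 20100, ∠ = arctan(20000/2000) ≈ 84.29°
|L| = 500 · 20000 / 20100 ≈ 497.51
Gain = 20 log₁₀(497.51) ≈ 53.94 dB
∠L = 89.96° − 84.29° = 5.67°

53.9 dB, 5.7°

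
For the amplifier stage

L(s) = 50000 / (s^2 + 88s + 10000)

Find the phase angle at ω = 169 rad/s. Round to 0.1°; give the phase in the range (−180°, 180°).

At s = jω = j169:
quadratic: (j169)² + 88·j169 + 10000 = -18561 + j14872 → |·| ≈ 23784, ∠ ≈ 141.30°
∠L = 0.00° − 141.30° = -141.30°

-141.3°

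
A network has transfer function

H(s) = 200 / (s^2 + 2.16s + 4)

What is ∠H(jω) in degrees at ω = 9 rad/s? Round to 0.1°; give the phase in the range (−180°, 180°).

-165.8°

At s = jω = j9:
quadratic: (j9)² + 2.16·j9 + 4 = -77 + j19.44 → |·| ≈ 79.416, ∠ ≈ 165.83°
∠H = 0.00° − 165.83° = -165.83°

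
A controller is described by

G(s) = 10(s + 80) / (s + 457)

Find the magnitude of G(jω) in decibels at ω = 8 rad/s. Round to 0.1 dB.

4.9 dB

At s = jω = j8:
zero (s+80): 80 + j8 → |·| = √(80²+8²) = √6464 ≈ 80.399, ∠ = arctan(8/80) ≈ 5.71°
pole (s+457): 457 + j8 → |·| = √(457²+8²) = √208913 ≈ 457.07, ∠ = arctan(8/457) ≈ 1.00°
|G| = 10 · 80.399 / 457.07 ≈ 1.759
Gain = 20 log₁₀(1.759) ≈ 4.91 dB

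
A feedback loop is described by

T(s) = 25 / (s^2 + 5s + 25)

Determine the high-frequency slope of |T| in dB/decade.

Each pole contributes −20 dB/decade at high frequency; each zero contributes +20 dB/decade.
Net: 0 zero(s) − 2 pole(s) → -40 dB/decade.

-40 dB/decade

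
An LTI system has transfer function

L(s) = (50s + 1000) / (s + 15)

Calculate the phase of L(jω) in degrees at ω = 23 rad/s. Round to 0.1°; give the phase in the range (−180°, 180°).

-7.9°

Substitute s = j23:
Numerator: 50(j23) + 1000 = 1000 + j1150
Denominator: (j23) + 15 = 15 + j23
|N| = √(1000² + 1150²) ≈ 1524, ∠N ≈ 48.99°
|D| = √(15² + 23²) ≈ 27.459, ∠D ≈ 56.89°
∠L = 48.99° − 56.89° = -7.90°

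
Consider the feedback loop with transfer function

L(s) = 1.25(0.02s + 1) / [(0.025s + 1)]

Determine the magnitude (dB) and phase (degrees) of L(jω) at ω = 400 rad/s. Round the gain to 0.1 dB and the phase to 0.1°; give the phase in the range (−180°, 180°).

At ω = 400 rad/s:
zero (1 + j400·0.02) = 1 + j8 → |·| ≈ 8.0623, ∠ ≈ 82.87°
pole (1 + j400·0.025) = 1 + j10 → |·| ≈ 10.05, ∠ ≈ 84.29°
|L| = 1.25 · 8.0623 / (10.05) ≈ 1.0028
Gain = 20 log₁₀(1.0028) ≈ 0.02 dB
∠L = (82.87°) − (84.29°) = -1.42°

0.0 dB, -1.4°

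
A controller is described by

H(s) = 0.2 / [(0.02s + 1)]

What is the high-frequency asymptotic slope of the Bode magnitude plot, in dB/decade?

Each pole contributes −20 dB/decade at high frequency; each zero contributes +20 dB/decade.
Net: 0 zero(s) − 1 pole(s) → -20 dB/decade.

-20 dB/decade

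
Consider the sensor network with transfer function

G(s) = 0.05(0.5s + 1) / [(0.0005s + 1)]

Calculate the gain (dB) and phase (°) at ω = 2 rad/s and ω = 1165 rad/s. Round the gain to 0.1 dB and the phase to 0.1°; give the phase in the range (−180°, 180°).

ω = 2: -23.0 dB, 44.9°; ω = 1165: 28.0 dB, 59.7°

At ω = 2 rad/s:
zero (1 + j2·0.5) = 1 + j1 → |·| ≈ 1.4142, ∠ ≈ 45.00°
pole (1 + j2·0.0005) = 1 + j0.001 → |·| ≈ 1, ∠ ≈ 0.06°
|G| = 0.05 · 1.4142 / (1) ≈ 0.07071
Gain = 20 log₁₀(0.07071) ≈ -23.01 dB
∠G = (45.00°) − (0.06°) = 44.94°

At ω = 1165 rad/s:
zero (1 + j1165·0.5) = 1 + j582.5 → |·| ≈ 582.5, ∠ ≈ 89.90°
pole (1 + j1165·0.0005) = 1 + j0.5825 → |·| ≈ 1.1573, ∠ ≈ 30.22°
|G| = 0.05 · 582.5 / (1.1573) ≈ 25.166
Gain = 20 log₁₀(25.166) ≈ 28.02 dB
∠G = (89.90°) − (30.22°) = 59.68°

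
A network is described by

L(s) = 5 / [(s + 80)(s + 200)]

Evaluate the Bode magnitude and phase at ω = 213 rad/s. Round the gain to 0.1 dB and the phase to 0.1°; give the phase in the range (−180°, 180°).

At s = jω = j213:
pole (s+80): 80 + j213 → |·| = √(80²+213²) = √51769 ≈ 227.53, ∠ = arctan(213/80) ≈ 69.41°
pole (s+200): 200 + j213 → |·| = √(200²+213²) = √85369 ≈ 292.18, ∠ = arctan(213/200) ≈ 46.80°
|L| = 5 / 66480 ≈ 7.5211e-05
Gain = 20 log₁₀(7.5211e-05) ≈ -82.47 dB
∠L = 0.00° − 116.21° = -116.21°

-82.5 dB, -116.2°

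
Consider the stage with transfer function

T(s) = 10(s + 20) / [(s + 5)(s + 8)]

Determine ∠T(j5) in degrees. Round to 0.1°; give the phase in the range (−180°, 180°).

-63.0°

At s = jω = j5:
zero (s+20): 20 + j5 → |·| = √(20²+5²) = √425 ≈ 20.616, ∠ = arctan(5/20) ≈ 14.04°
pole (s+5): 5 + j5 → |·| = √(5²+5²) = √50 ≈ 7.0711, ∠ = arctan(5/5) ≈ 45.00°
pole (s+8): 8 + j5 → |·| = √(8²+5²) = √89 ≈ 9.434, ∠ = arctan(5/8) ≈ 32.01°
∠T = 14.04° − 77.01° = -62.97°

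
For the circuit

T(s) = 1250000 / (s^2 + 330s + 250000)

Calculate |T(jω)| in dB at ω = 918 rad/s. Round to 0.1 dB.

At s = jω = j918:
quadratic: (j918)² + 330·j918 + 250000 = -592724 + j302940 → |·| ≈ 6.6565e+05, ∠ ≈ 152.93°
|T| = 1250000 / 6.6565e+05 ≈ 1.8779
Gain = 20 log₁₀(1.8779) ≈ 5.47 dB

5.5 dB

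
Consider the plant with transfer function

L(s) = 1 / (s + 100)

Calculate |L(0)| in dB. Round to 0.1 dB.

L(0) = 1 / (100) = 0.01
20 log₁₀(0.01) ≈ -40.00 dB

-40.0 dB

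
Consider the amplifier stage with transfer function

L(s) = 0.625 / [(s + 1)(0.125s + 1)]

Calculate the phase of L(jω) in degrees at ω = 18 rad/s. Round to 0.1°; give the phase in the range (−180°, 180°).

-152.9°

At ω = 18 rad/s:
pole (1 + j18·1) = 1 + j18 → |·| ≈ 18.028, ∠ ≈ 86.82°
pole (1 + j18·0.125) = 1 + j2.25 → |·| ≈ 2.4622, ∠ ≈ 66.04°
∠L = (0°) − (86.82° + 66.04°) = -152.86°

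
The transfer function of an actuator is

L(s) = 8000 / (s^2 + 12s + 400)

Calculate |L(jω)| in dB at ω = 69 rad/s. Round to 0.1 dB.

At s = jω = j69:
quadratic: (j69)² + 12·j69 + 400 = -4361 + j828 → |·| ≈ 4438.9, ∠ ≈ 169.25°
|L| = 8000 / 4438.9 ≈ 1.8022
Gain = 20 log₁₀(1.8022) ≈ 5.12 dB

5.1 dB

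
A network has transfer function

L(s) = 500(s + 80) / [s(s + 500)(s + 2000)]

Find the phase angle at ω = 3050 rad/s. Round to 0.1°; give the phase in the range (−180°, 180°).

-138.9°

At s = jω = j3050:
zero (s+80): 80 + j3050 → |·| = √(80²+3050²) = √9308900 ≈ 3051, ∠ = arctan(3050/80) ≈ 88.50°
pole (s+500): 500 + j3050 → |·| = √(500²+3050²) = √9552500 ≈ 3090.7, ∠ = arctan(3050/500) ≈ 80.69°
pole (s+2000): 2000 + j3050 → |·| = √(2000²+3050²) = √13302500 ≈ 3647.3, ∠ = arctan(3050/2000) ≈ 56.75°
pole at origin: |s| = 3050, ∠ = 90.00° (in denominator)
∠L = 88.50° − 227.44° = -138.94°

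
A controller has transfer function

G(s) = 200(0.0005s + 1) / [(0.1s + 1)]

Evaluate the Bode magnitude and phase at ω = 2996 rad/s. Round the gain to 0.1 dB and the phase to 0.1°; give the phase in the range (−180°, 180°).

1.6 dB, -33.5°

At ω = 2996 rad/s:
zero (1 + j2996·0.0005) = 1 + j1.498 → |·| ≈ 1.8011, ∠ ≈ 56.27°
pole (1 + j2996·0.1) = 1 + j299.6 → |·| ≈ 299.6, ∠ ≈ 89.81°
|G| = 200 · 1.8011 / (299.6) ≈ 1.2023
Gain = 20 log₁₀(1.2023) ≈ 1.60 dB
∠G = (56.27°) − (89.81°) = -33.54°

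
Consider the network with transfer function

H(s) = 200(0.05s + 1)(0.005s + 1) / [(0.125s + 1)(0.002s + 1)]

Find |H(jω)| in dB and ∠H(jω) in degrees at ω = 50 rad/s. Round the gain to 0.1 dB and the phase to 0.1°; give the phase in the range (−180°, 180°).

38.8 dB, -4.4°

At ω = 50 rad/s:
zero (1 + j50·0.05) = 1 + j2.5 → |·| ≈ 2.6926, ∠ ≈ 68.20°
zero (1 + j50·0.005) = 1 + j0.25 → |·| ≈ 1.0308, ∠ ≈ 14.04°
pole (1 + j50·0.125) = 1 + j6.25 → |·| ≈ 6.3295, ∠ ≈ 80.91°
pole (1 + j50·0.002) = 1 + j0.1 → |·| ≈ 1.005, ∠ ≈ 5.71°
|H| = 200 · 2.6926 · 1.0308 / (6.3295 · 1.005) ≈ 87.265
Gain = 20 log₁₀(87.265) ≈ 38.82 dB
∠H = (68.20° + 14.04°) − (80.91° + 5.71°) = -4.38°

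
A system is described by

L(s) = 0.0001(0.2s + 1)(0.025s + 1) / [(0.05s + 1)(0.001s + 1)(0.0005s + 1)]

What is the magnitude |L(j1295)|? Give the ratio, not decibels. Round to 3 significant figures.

0.00665

At ω = 1295 rad/s:
zero (1 + j1295·0.2) = 1 + j259 → |·| ≈ 259, ∠ ≈ 89.78°
zero (1 + j1295·0.025) = 1 + j32.375 → |·| ≈ 32.39, ∠ ≈ 88.23°
pole (1 + j1295·0.05) = 1 + j64.75 → |·| ≈ 64.758, ∠ ≈ 89.12°
pole (1 + j1295·0.001) = 1 + j1.295 → |·| ≈ 1.6362, ∠ ≈ 52.32°
pole (1 + j1295·0.0005) = 1 + j0.6475 → |·| ≈ 1.1913, ∠ ≈ 32.92°
|L| = 0.0001 · 259 · 32.39 / (64.758 · 1.6362 · 1.1913) ≈ 0.006646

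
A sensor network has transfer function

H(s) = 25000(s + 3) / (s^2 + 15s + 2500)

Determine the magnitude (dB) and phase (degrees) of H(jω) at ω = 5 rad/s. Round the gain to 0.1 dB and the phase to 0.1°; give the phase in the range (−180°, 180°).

At s = jω = j5:
zero (s+3): 3 + j5 → |·| = √(3²+5²) = √34 ≈ 5.831, ∠ = arctan(5/3) ≈ 59.04°
quadratic: (j5)² + 15·j5 + 2500 = 2475 + j75 → |·| ≈ 2476.1, ∠ ≈ 1.74°
|H| = 25000 · 5.831 / 2476.1 ≈ 58.873
Gain = 20 log₁₀(58.873) ≈ 35.40 dB
∠H = 59.04° − 1.74° = 57.30°

35.4 dB, 57.3°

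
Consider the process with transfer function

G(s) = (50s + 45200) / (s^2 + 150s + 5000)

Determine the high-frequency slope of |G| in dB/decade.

-20 dB/decade

Each pole contributes −20 dB/decade at high frequency; each zero contributes +20 dB/decade.
Net: 1 zero(s) − 2 pole(s) → -20 dB/decade.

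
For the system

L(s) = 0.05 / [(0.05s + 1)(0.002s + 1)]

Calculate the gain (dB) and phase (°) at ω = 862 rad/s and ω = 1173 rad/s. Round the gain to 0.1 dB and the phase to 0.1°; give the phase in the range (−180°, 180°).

ω = 862: -64.7 dB, -148.6°; ω = 1173: -69.5 dB, -155.9°

At ω = 862 rad/s:
pole (1 + j862·0.05) = 1 + j43.1 → |·| ≈ 43.112, ∠ ≈ 88.67°
pole (1 + j862·0.002) = 1 + j1.724 → |·| ≈ 1.993, ∠ ≈ 59.88°
|L| = 0.05 · 1 / (43.112 · 1.993) ≈ 0.00058192
Gain = 20 log₁₀(0.00058192) ≈ -64.70 dB
∠L = (0°) − (88.67° + 59.88°) = -148.55°

At ω = 1173 rad/s:
pole (1 + j1173·0.05) = 1 + j58.65 → |·| ≈ 58.659, ∠ ≈ 89.02°
pole (1 + j1173·0.002) = 1 + j2.346 → |·| ≈ 2.5502, ∠ ≈ 66.91°
|L| = 0.05 · 1 / (58.659 · 2.5502) ≈ 0.00033424
Gain = 20 log₁₀(0.00033424) ≈ -69.52 dB
∠L = (0°) − (89.02° + 66.91°) = -155.93°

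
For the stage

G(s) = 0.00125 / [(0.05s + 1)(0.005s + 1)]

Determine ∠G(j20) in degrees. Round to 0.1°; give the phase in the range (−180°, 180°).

-50.7°

At ω = 20 rad/s:
pole (1 + j20·0.05) = 1 + j1 → |·| ≈ 1.4142, ∠ ≈ 45.00°
pole (1 + j20·0.005) = 1 + j0.1 → |·| ≈ 1.005, ∠ ≈ 5.71°
∠G = (0°) − (45.00° + 5.71°) = -50.71°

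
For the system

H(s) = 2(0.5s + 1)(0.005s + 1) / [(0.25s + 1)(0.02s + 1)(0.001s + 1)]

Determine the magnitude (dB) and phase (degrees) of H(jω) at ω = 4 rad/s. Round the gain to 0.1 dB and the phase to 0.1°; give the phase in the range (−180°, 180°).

At ω = 4 rad/s:
zero (1 + j4·0.5) = 1 + j2 → |·| ≈ 2.2361, ∠ ≈ 63.43°
zero (1 + j4·0.005) = 1 + j0.02 → |·| ≈ 1.0002, ∠ ≈ 1.15°
pole (1 + j4·0.25) = 1 + j1 → |·| ≈ 1.4142, ∠ ≈ 45.00°
pole (1 + j4·0.02) = 1 + j0.08 → |·| ≈ 1.0032, ∠ ≈ 4.57°
pole (1 + j4·0.001) = 1 + j0.004 → |·| ≈ 1, ∠ ≈ 0.23°
|H| = 2 · 2.2361 · 1.0002 / (1.4142 · 1.0032 · 1) ≈ 3.1529
Gain = 20 log₁₀(3.1529) ≈ 9.97 dB
∠H = (63.43° + 1.15°) − (45.00° + 4.57° + 0.23°) = 14.78°

10.0 dB, 14.8°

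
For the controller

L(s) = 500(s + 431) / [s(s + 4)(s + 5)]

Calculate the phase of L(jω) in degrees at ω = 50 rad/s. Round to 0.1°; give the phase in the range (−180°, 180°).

At s = jω = j50:
zero (s+431): 431 + j50 → |·| = √(431²+50²) = √188261 ≈ 433.89, ∠ = arctan(50/431) ≈ 6.62°
pole (s+4): 4 + j50 → |·| = √(4²+50²) = √2516 ≈ 50.16, ∠ = arctan(50/4) ≈ 85.43°
pole (s+5): 5 + j50 → |·| = √(5²+50²) = √2525 ≈ 50.249, ∠ = arctan(50/5) ≈ 84.29°
pole at origin: |s| = 50, ∠ = 90.00° (in denominator)
∠L = 6.62° − 259.72° = -253.10° ≡ 106.90° (principal value)

106.9°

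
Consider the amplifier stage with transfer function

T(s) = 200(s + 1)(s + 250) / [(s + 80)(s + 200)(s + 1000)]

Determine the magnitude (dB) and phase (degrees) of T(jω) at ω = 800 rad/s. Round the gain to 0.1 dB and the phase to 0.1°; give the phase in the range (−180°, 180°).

-16.0 dB, -36.3°

At s = jω = j800:
zero (s+1): 1 + j800 → |·| = √(1²+800²) = √640001 ≈ 800, ∠ = arctan(800/1) ≈ 89.93°
zero (s+250): 250 + j800 → |·| = √(250²+800²) = √702500 ≈ 838.15, ∠ = arctan(800/250) ≈ 72.65°
pole (s+80): 80 + j800 → |·| = √(80²+800²) = √646400 ≈ 803.99, ∠ = arctan(800/80) ≈ 84.29°
pole (s+200): 200 + j800 → |·| = √(200²+800²) = √680000 ≈ 824.62, ∠ = arctan(800/200) ≈ 75.96°
pole (s+1000): 1000 + j800 → |·| = √(1000²+800²) = √1640000 ≈ 1280.6, ∠ = arctan(800/1000) ≈ 38.66°
|T| = 200 · 6.7052e+05 / 8.4902e+08 ≈ 0.15795
Gain = 20 log₁₀(0.15795) ≈ -16.03 dB
∠T = 162.58° − 198.91° = -36.33°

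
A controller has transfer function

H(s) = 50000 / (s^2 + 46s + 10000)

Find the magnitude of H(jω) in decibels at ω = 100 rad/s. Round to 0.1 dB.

20.7 dB

At s = jω = j100:
quadratic: (j100)² + 46·j100 + 10000 = 0 + j4600 → |·| ≈ 4600, ∠ ≈ 90.00°
|H| = 50000 / 4600 ≈ 10.87
Gain = 20 log₁₀(10.87) ≈ 20.72 dB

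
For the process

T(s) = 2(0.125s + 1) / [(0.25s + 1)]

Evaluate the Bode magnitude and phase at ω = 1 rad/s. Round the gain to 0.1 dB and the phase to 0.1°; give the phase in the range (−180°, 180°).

5.8 dB, -6.9°

At ω = 1 rad/s:
zero (1 + j1·0.125) = 1 + j0.125 → |·| ≈ 1.0078, ∠ ≈ 7.13°
pole (1 + j1·0.25) = 1 + j0.25 → |·| ≈ 1.0308, ∠ ≈ 14.04°
|T| = 2 · 1.0078 / (1.0308) ≈ 1.9554
Gain = 20 log₁₀(1.9554) ≈ 5.82 dB
∠T = (7.13°) − (14.04°) = -6.91°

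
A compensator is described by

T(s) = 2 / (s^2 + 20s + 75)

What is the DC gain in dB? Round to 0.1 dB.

T(0) = 2 / 75 ≈ 0.026667
20 log₁₀(0.026667) ≈ -31.48 dB

-31.5 dB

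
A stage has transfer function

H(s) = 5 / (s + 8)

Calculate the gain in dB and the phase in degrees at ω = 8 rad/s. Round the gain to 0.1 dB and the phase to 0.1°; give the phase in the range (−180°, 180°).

Substitute s = j8:
Numerator: 5 = 5 + j0
Denominator: (j8) + 8 = 8 + j8
|N| = √(5² + 0²) ≈ 5, ∠N ≈ 0.00°
|D| = √(8² + 8²) ≈ 11.314, ∠D ≈ 45.00°
|H| = 5 / 11.314 ≈ 0.44193
Gain = 20 log₁₀(0.44193) ≈ -7.09 dB
∠H = 0.00° − 45.00° = -45.00°

-7.1 dB, -45.0°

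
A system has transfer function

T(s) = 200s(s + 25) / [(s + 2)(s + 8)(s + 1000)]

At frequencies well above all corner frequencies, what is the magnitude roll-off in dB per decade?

-20 dB/decade

Each pole contributes −20 dB/decade at high frequency; each zero contributes +20 dB/decade.
Net: 2 zero(s) − 3 pole(s) → -20 dB/decade.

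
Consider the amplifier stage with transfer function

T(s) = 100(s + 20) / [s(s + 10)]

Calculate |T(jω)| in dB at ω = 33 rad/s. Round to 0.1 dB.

10.6 dB

At s = jω = j33:
zero (s+20): 20 + j33 → |·| = √(20²+33²) = √1489 ≈ 38.588, ∠ = arctan(33/20) ≈ 58.78°
pole (s+10): 10 + j33 → |·| = √(10²+33²) = √1189 ≈ 34.482, ∠ = arctan(33/10) ≈ 73.14°
pole at origin: |s| = 33, ∠ = 90.00° (in denominator)
|T| = 100 · 38.588 / 1137.9 ≈ 3.3912
Gain = 20 log₁₀(3.3912) ≈ 10.61 dB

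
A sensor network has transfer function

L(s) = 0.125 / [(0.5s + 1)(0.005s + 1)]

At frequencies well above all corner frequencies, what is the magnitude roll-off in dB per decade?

-40 dB/decade

Each pole contributes −20 dB/decade at high frequency; each zero contributes +20 dB/decade.
Net: 0 zero(s) − 2 pole(s) → -40 dB/decade.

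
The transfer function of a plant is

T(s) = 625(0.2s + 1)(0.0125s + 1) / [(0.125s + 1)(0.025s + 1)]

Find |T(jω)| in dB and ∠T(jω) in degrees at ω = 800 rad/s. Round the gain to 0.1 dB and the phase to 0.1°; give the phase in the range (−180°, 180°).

At ω = 800 rad/s:
zero (1 + j800·0.2) = 1 + j160 → |·| ≈ 160, ∠ ≈ 89.64°
zero (1 + j800·0.0125) = 1 + j10 → |·| ≈ 10.05, ∠ ≈ 84.29°
pole (1 + j800·0.125) = 1 + j100 → |·| ≈ 100, ∠ ≈ 89.43°
pole (1 + j800·0.025) = 1 + j20 → |·| ≈ 20.025, ∠ ≈ 87.14°
|T| = 625 · 160 · 10.05 / (100 · 20.025) ≈ 501.87
Gain = 20 log₁₀(501.87) ≈ 54.01 dB
∠T = (89.64° + 84.29°) − (89.43° + 87.14°) = -2.64°

54.0 dB, -2.6°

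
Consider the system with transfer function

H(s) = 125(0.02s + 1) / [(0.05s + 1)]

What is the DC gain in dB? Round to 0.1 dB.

41.9 dB

H(0) = 125 · 1 / 1 = 125
20 log₁₀(125) ≈ 41.94 dB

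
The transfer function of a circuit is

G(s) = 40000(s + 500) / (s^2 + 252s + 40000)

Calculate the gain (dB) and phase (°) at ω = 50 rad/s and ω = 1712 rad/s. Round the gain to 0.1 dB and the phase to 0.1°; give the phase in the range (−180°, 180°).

At s = jω = j50:
zero (s+500): 500 + j50 → |·| = √(500²+50²) = √252500 ≈ 502.49, ∠ = arctan(50/500) ≈ 5.71°
quadratic: (j50)² + 252·j50 + 40000 = 37500 + j12600 → |·| ≈ 39560, ∠ ≈ 18.57°
|G| = 40000 · 502.49 / 39560 ≈ 508.08
Gain = 20 log₁₀(508.08) ≈ 54.12 dB
∠G = 5.71° − 18.57° = -12.86°

At s = jω = j1712:
zero (s+500): 500 + j1712 → |·| = √(500²+1712²) = √3180944 ≈ 1783.5, ∠ = arctan(1712/500) ≈ 73.72°
quadratic: (j1712)² + 252·j1712 + 40000 = -2890944 + j431424 → |·| ≈ 2.923e+06, ∠ ≈ 171.51°
|G| = 40000 · 1783.5 / 2.923e+06 ≈ 24.406
Gain = 20 log₁₀(24.406) ≈ 27.75 dB
∠G = 73.72° − 171.51° = -97.79°

ω = 50: 54.1 dB, -12.9°; ω = 1712: 27.8 dB, -97.8°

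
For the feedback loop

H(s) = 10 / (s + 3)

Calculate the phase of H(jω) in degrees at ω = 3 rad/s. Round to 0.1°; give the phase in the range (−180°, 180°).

-45.0°

At s = jω = j3:
pole (s+3): 3 + j3 → |·| = √(3²+3²) = √18 ≈ 4.2426, ∠ = arctan(3/3) ≈ 45.00°
∠H = 0.00° − 45.00° = -45.00°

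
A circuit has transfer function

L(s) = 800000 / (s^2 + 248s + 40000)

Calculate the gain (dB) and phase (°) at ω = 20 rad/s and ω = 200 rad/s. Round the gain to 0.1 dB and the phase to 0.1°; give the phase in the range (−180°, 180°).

ω = 20: 26.0 dB, -7.1°; ω = 200: 24.2 dB, -90.0°

At s = jω = j20:
quadratic: (j20)² + 248·j20 + 40000 = 39600 + j4960 → |·| ≈ 39909, ∠ ≈ 7.14°
|L| = 800000 / 39909 ≈ 20.046
Gain = 20 log₁₀(20.046) ≈ 26.04 dB
∠L = 0.00° − 7.14° = -7.14°

At s = jω = j200:
quadratic: (j200)² + 248·j200 + 40000 = 0 + j49600 → |·| ≈ 49600, ∠ ≈ 90.00°
|L| = 800000 / 49600 ≈ 16.129
Gain = 20 log₁₀(16.129) ≈ 24.15 dB
∠L = 0.00° − 90.00° = -90.00°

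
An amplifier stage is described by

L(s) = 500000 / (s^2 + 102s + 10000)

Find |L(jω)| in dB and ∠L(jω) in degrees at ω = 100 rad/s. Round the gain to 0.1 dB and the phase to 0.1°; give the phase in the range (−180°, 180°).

At s = jω = j100:
quadratic: (j100)² + 102·j100 + 10000 = 0 + j10200 → |·| ≈ 10200, ∠ ≈ 90.00°
|L| = 500000 / 10200 ≈ 49.02
Gain = 20 log₁₀(49.02) ≈ 33.81 dB
∠L = 0.00° − 90.00° = -90.00°

33.8 dB, -90.0°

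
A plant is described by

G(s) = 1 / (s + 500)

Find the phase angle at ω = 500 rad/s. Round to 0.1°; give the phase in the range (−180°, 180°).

At s = jω = j500:
pole (s+500): 500 + j500 → |·| = √(500²+500²) = √500000 ≈ 707.11, ∠ = arctan(500/500) ≈ 45.00°
∠G = 0.00° − 45.00° = -45.00°

-45.0°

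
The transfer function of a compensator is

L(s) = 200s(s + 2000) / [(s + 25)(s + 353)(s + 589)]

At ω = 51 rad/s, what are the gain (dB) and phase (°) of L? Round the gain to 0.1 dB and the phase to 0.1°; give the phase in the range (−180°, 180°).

At s = jω = j51:
zero (s+2000): 2000 + j51 → |·| = √(2000²+51²) = √4002601 ≈ 2000.7, ∠ = arctan(51/2000) ≈ 1.46°
zero at origin: s = j51 → |·| = 51, ∠ = 90.00°
pole (s+25): 25 + j51 → |·| = √(25²+51²) = √3226 ≈ 56.798, ∠ = arctan(51/25) ≈ 63.89°
pole (s+353): 353 + j51 → |·| = √(353²+51²) = √127210 ≈ 356.67, ∠ = arctan(51/353) ≈ 8.22°
pole (s+589): 589 + j51 → |·| = √(589²+51²) = √349522 ≈ 591.2, ∠ = arctan(51/589) ≈ 4.95°
|L| = 200 · 1.0204e+05 / 1.1977e+07 ≈ 1.7039
Gain = 20 log₁₀(1.7039) ≈ 4.63 dB
∠L = 91.46° − 77.06° = 14.40°

4.6 dB, 14.4°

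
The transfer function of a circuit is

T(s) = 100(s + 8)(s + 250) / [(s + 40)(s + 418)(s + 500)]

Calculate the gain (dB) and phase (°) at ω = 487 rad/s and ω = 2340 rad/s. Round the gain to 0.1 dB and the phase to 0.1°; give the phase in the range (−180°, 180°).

At s = jω = j487:
zero (s+8): 8 + j487 → |·| = √(8²+487²) = √237233 ≈ 487.07, ∠ = arctan(487/8) ≈ 89.06°
zero (s+250): 250 + j487 → |·| = √(250²+487²) = √299669 ≈ 547.42, ∠ = arctan(487/250) ≈ 62.83°
pole (s+40): 40 + j487 → |·| = √(40²+487²) = √238769 ≈ 488.64, ∠ = arctan(487/40) ≈ 85.30°
pole (s+418): 418 + j487 → |·| = √(418²+487²) = √411893 ≈ 641.79, ∠ = arctan(487/418) ≈ 49.36°
pole (s+500): 500 + j487 → |·| = √(500²+487²) = √487169 ≈ 697.97, ∠ = arctan(487/500) ≈ 44.25°
|T| = 100 · 2.6663e+05 / 2.1889e+08 ≈ 0.12181
Gain = 20 log₁₀(0.12181) ≈ -18.29 dB
∠T = 151.89° − 178.91° = -27.02°

At s = jω = j2340:
zero (s+8): 8 + j2340 → |·| = √(8²+2340²) = √5475664 ≈ 2340, ∠ = arctan(2340/8) ≈ 89.80°
zero (s+250): 250 + j2340 → |·| = √(250²+2340²) = √5538100 ≈ 2353.3, ∠ = arctan(2340/250) ≈ 83.90°
pole (s+40): 40 + j2340 → |·| = √(40²+2340²) = √5477200 ≈ 2340.3, ∠ = arctan(2340/40) ≈ 89.02°
pole (s+418): 418 + j2340 → |·| = √(418²+2340²) = √5650324 ≈ 2377, ∠ = arctan(2340/418) ≈ 79.87°
pole (s+500): 500 + j2340 → |·| = √(500²+2340²) = √5725600 ≈ 2392.8, ∠ = arctan(2340/500) ≈ 77.94°
|T| = 100 · 5.5067e+06 / 1.3311e+10 ≈ 0.04137
Gain = 20 log₁₀(0.04137) ≈ -27.67 dB
∠T = 173.70° − 246.83° = -73.13°

ω = 487: -18.3 dB, -27.0°; ω = 2340: -27.7 dB, -73.1°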